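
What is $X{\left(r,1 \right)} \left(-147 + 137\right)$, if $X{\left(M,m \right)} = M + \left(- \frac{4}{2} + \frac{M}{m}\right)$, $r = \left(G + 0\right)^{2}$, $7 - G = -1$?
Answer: $-1260$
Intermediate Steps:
$G = 8$ ($G = 7 - -1 = 7 + 1 = 8$)
$r = 64$ ($r = \left(8 + 0\right)^{2} = 8^{2} = 64$)
$X{\left(M,m \right)} = -2 + M + \frac{M}{m}$ ($X{\left(M,m \right)} = M + \left(\left(-4\right) \frac{1}{2} + \frac{M}{m}\right) = M + \left(-2 + \frac{M}{m}\right) = -2 + M + \frac{M}{m}$)
$X{\left(r,1 \right)} \left(-147 + 137\right) = \left(-2 + 64 + \frac{64}{1}\right) \left(-147 + 137\right) = \left(-2 + 64 + 64 \cdot 1\right) \left(-10\right) = \left(-2 + 64 + 64\right) \left(-10\right) = 126 \left(-10\right) = -1260$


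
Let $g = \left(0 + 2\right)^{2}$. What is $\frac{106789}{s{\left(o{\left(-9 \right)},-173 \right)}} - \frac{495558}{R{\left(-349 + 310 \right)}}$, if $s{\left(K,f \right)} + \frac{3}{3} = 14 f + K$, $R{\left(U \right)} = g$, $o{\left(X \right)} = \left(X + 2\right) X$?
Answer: $- \frac{292486009}{2360} \approx -1.2393 \cdot 10^{5}$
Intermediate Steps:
$g = 4$ ($g = 2^{2} = 4$)
$o{\left(X \right)} = X \left(2 + X\right)$ ($o{\left(X \right)} = \left(2 + X\right) X = X \left(2 + X\right)$)
$R{\left(U \right)} = 4$
$s{\left(K,f \right)} = -1 + K + 14 f$ ($s{\left(K,f \right)} = -1 + \left(14 f + K\right) = -1 + \left(K + 14 f\right) = -1 + K + 14 f$)
$\frac{106789}{s{\left(o{\left(-9 \right)},-173 \right)}} - \frac{495558}{R{\left(-349 + 310 \right)}} = \frac{106789}{-1 - 9 \left(2 - 9\right) + 14 \left(-173\right)} - \frac{495558}{4} = \frac{106789}{-1 - -63 - 2422} - \frac{247779}{2} = \frac{106789}{-1 + 63 - 2422} - \frac{247779}{2} = \frac{106789}{-2360} - \frac{247779}{2} = 106789 \left(- \frac{1}{2360}\right) - \frac{247779}{2} = - \frac{106789}{2360} - \frac{247779}{2} = - \frac{292486009}{2360}$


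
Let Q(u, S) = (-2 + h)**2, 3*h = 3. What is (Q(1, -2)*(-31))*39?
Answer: -1209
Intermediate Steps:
h = 1 (h = (1/3)*3 = 1)
Q(u, S) = 1 (Q(u, S) = (-2 + 1)**2 = (-1)**2 = 1)
(Q(1, -2)*(-31))*39 = (1*(-31))*39 = -31*39 = -1209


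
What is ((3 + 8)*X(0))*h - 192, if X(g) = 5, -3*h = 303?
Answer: -5747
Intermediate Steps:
h = -101 (h = -1/3*303 = -101)
((3 + 8)*X(0))*h - 192 = ((3 + 8)*5)*(-101) - 192 = (11*5)*(-101) - 192 = 55*(-101) - 192 = -5555 - 192 = -5747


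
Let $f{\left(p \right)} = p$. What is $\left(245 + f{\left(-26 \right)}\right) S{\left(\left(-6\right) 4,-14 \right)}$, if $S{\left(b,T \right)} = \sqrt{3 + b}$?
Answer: $219 i \sqrt{21} \approx 1003.6 i$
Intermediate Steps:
$\left(245 + f{\left(-26 \right)}\right) S{\left(\left(-6\right) 4,-14 \right)} = \left(245 - 26\right) \sqrt{3 - 24} = 219 \sqrt{3 - 24} = 219 \sqrt{-21} = 219 i \sqrt{21}$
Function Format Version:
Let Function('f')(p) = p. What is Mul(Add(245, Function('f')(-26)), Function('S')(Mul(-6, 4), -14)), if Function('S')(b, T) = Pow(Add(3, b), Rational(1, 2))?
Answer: Mul(219, I, Pow(21, Rational(1, 2))) ≈ Mul(1003.6, I)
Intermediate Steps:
Mul(Add(245, Function('f')(-26)), Function('S')(Mul(-6, 4), -14)) = Mul(Add(245, -26), Pow(Add(3, Mul(-6, 4)), Rational(1, 2))) = Mul(219, Pow(Add(3, -24), Rational(1, 2))) = Mul(219, Pow(-21, Rational(1, 2))) = Mul(219, Mul(I, Pow(21, Rational(1, 2)))) = Mul(219, I, Pow(21, Rational(1, 2)))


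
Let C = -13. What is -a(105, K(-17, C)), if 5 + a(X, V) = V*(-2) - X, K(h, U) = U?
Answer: 84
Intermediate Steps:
a(X, V) = -5 - X - 2*V (a(X, V) = -5 + (V*(-2) - X) = -5 + (-2*V - X) = -5 + (-X - 2*V) = -5 - X - 2*V)
-a(105, K(-17, C)) = -(-5 - 1*105 - 2*(-13)) = -(-5 - 105 + 26) = -1*(-84) = 84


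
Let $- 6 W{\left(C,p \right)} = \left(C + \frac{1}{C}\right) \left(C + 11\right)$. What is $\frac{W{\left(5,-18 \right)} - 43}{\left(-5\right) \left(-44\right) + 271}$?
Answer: $- \frac{853}{7365} \approx -0.11582$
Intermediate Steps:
$W{\left(C,p \right)} = - \frac{\left(11 + C\right) \left(C + \frac{1}{C}\right)}{6}$ ($W{\left(C,p \right)} = - \frac{\left(C + \frac{1}{C}\right) \left(C + 11\right)}{6} = - \frac{\left(C + \frac{1}{C}\right) \left(11 + C\right)}{6} = - \frac{\left(11 + C\right) \left(C + \frac{1}{C}\right)}{6}$)
$\frac{W{\left(5,-18 \right)} - 43}{\left(-5\right) \left(-44\right) + 271} = \frac{\frac{-11 - 5 \left(1 + 5^{2} + 11 \cdot 5\right)}{6 \cdot 5} - 43}{\left(-5\right) \left(-44\right) + 271} = \frac{\frac{1}{6} \cdot \frac{1}{5} \left(-11 - 5 \left(1 + 25 + 55\right)\right) - 43}{220 + 271} = \frac{\frac{1}{6} \cdot \frac{1}{5} \left(-11 - 5 \cdot 81\right) - 43}{491} = \left(\frac{1}{6} \cdot \frac{1}{5} \left(-11 - 405\right) - 43\right) \frac{1}{491} = \left(\frac{1}{6} \cdot \frac{1}{5} \left(-416\right) - 43\right) \frac{1}{491} = \left(- \frac{208}{15} - 43\right) \frac{1}{491} = \left(- \frac{853}{15}\right) \frac{1}{491} = - \frac{853}{7365}$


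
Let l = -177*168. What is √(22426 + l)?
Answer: I*√7310 ≈ 85.499*I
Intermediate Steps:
l = -29736
√(22426 + l) = √(22426 - 29736) = √(-7310) = I*√7310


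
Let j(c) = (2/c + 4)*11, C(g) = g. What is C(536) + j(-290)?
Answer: 84089/145 ≈ 579.92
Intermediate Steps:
j(c) = 44 + 22/c (j(c) = (4 + 2/c)*11 = 44 + 22/c)
C(536) + j(-290) = 536 + (44 + 22/(-290)) = 536 + (44 + 22*(-1/290)) = 536 + (44 - 11/145) = 536 + 6369/145 = 84089/145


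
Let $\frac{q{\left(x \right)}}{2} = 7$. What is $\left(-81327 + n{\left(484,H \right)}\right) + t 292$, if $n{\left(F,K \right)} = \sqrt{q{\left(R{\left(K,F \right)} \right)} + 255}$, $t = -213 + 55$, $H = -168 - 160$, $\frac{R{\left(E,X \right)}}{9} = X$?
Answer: $-127463 + \sqrt{269} \approx -1.2745 \cdot 10^{5}$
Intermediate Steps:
$R{\left(E,X \right)} = 9 X$
$H = -328$
$t = -158$
$q{\left(x \right)} = 14$ ($q{\left(x \right)} = 2 \cdot 7 = 14$)
$n{\left(F,K \right)} = \sqrt{269}$ ($n{\left(F,K \right)} = \sqrt{14 + 255} = \sqrt{269}$)
$\left(-81327 + n{\left(484,H \right)}\right) + t 292 = \left(-81327 + \sqrt{269}\right) - 46136 = -127463 + \sqrt{269}$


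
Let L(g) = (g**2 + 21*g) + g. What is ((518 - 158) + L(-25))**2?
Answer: 189225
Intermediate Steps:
L(g) = g**2 + 22*g
((518 - 158) + L(-25))**2 = ((518 - 158) - 25*(22 - 25))**2 = (360 - 25*(-3))**2 = (360 + 75)**2 = 435**2 = 189225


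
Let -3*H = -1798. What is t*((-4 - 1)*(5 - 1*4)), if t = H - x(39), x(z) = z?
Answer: -8405/3 ≈ -2801.7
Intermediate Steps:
H = 1798/3 (H = -⅓*(-1798) = 1798/3 ≈ 599.33)
t = 1681/3 (t = 1798/3 - 1*39 = 1798/3 - 39 = 1681/3 ≈ 560.33)
t*((-4 - 1)*(5 - 1*4)) = 1681*((-4 - 1)*(5 - 1*4))/3 = 1681*(-5*(5 - 4))/3 = 1681*(-5*1)/3 = (1681/3)*(-5) = -8405/3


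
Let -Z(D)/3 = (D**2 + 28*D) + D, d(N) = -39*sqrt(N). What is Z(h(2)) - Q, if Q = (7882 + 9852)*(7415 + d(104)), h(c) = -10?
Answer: -131497040 + 1383252*sqrt(26) ≈ -1.2444e+8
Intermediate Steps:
Q = 131497610 - 1383252*sqrt(26) (Q = (7882 + 9852)*(7415 - 78*sqrt(26)) = 17734*(7415 - 78*sqrt(26)) = 131497610 - 1383252*sqrt(26) ≈ 1.2444e+8)
Z(D) = -87*D - 3*D**2 (Z(D) = -3*((D**2 + 28*D) + D) = -3*(D**2 + 29*D) = -87*D - 3*D**2)
Z(h(2)) - Q = -3*(-10)*(29 - 10) - (131497610 - 1383252*sqrt(26)) = -3*(-10)*19 + (-131497610 + 1383252*sqrt(26)) = 570 + (-131497610 + 1383252*sqrt(26)) = -131497040 + 1383252*sqrt(26)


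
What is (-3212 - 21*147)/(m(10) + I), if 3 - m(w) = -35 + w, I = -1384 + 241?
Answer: 6299/1115 ≈ 5.6493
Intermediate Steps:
I = -1143
m(w) = 38 - w (m(w) = 3 - (-35 + w) = 3 + (35 - w) = 38 - w)
(-3212 - 21*147)/(m(10) + I) = (-3212 - 21*147)/((38 - 1*10) - 1143) = (-3212 - 3087)/((38 - 10) - 1143) = -6299/(28 - 1143) = -6299/(-1115) = -6299*(-1/1115) = 6299/1115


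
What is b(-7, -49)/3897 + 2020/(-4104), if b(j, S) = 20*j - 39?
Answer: -239071/444258 ≈ -0.53814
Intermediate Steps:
b(j, S) = -39 + 20*j
b(-7, -49)/3897 + 2020/(-4104) = (-39 + 20*(-7))/3897 + 2020/(-4104) = (-39 - 140)*(1/3897) + 2020*(-1/4104) = -179*1/3897 - 505/1026 = -179/3897 - 505/1026 = -239071/444258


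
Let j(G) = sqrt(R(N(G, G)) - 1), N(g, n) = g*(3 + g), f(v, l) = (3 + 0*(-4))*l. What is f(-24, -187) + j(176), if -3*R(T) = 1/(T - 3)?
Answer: -561 + 2*I*sqrt(7725702)/5559 ≈ -561.0 + 1.0*I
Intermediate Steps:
f(v, l) = 3*l (f(v, l) = (3 + 0)*l = 3*l)
R(T) = -1/(3*(-3 + T)) (R(T) = -1/(3*(T - 3)) = -1/(3*(-3 + T)))
j(G) = sqrt(-1 - 1/(-9 + 3*G*(3 + G))) (j(G) = sqrt(-1/(-9 + 3*(G*(3 + G))) - 1) = sqrt(-1/(-9 + 3*G*(3 + G)) - 1) = sqrt(-1 - 1/(-9 + 3*G*(3 + G))))
f(-24, -187) + j(176) = 3*(-187) + sqrt(3)*sqrt((8 - 3*176*(3 + 176))/(-3 + 176*(3 + 176)))/3 = -561 + sqrt(3)*sqrt((8 - 3*176*179)/(-3 + 176*179))/3 = -561 + sqrt(3)*sqrt((8 - 94512)/(-3 + 31504))/3 = -561 + sqrt(3)*sqrt(-94504/31501)/3 = -561 + sqrt(3)*(2*I*sqrt(2575234)/1853)/3 = -561 + 2*I*sqrt(7725702)/5559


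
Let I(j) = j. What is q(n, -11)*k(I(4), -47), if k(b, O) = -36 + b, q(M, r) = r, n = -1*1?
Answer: 352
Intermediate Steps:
n = -1
q(n, -11)*k(I(4), -47) = -11*(-36 + 4) = -11*(-32) = 352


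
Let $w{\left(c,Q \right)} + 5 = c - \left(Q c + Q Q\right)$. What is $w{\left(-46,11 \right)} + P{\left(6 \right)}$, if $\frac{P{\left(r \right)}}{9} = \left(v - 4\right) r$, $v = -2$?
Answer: $10$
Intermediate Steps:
$w{\left(c,Q \right)} = -5 + c - Q^{2} - Q c$ ($w{\left(c,Q \right)} = -5 - \left(- c + Q Q + Q c\right) = -5 - \left(Q^{2} - c + Q c\right) = -5 + c - Q^{2} - Q c$)
$P{\left(r \right)} = - 54 r$ ($P{\left(r \right)} = 9 \left(-2 - 4\right) r = 9 \left(- 6 r\right) = - 54 r$)
$w{\left(-46,11 \right)} + P{\left(6 \right)} = \left(-5 - 46 - 11^{2} - 11 \left(-46\right)\right) - 324 = \left(-5 - 46 - 121 + 506\right) - 324 = 334 - 324 = 10$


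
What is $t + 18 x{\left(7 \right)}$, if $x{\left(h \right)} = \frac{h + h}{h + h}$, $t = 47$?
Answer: $65$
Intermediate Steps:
$x{\left(h \right)} = 1$ ($x{\left(h \right)} = \frac{2 h}{2 h} = 2 h \frac{1}{2 h} = 1$)
$t + 18 x{\left(7 \right)} = 47 + 18 \cdot 1 = 47 + 18 = 65$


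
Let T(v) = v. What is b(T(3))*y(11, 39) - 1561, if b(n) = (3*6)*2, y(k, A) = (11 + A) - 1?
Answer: 203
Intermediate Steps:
y(k, A) = 10 + A
b(n) = 36 (b(n) = 18*2 = 36)
b(T(3))*y(11, 39) - 1561 = 36*(10 + 39) - 1561 = 36*49 - 1561 = 1764 - 1561 = 203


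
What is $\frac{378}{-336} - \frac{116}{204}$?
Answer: $- \frac{691}{408} \approx -1.6936$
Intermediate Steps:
$\frac{378}{-336} - \frac{116}{204} = 378 \left(- \frac{1}{336}\right) - \frac{29}{51} = - \frac{9}{8} - \frac{29}{51} = - \frac{691}{408}$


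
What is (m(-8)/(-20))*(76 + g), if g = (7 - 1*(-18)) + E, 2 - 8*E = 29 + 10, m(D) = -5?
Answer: 771/32 ≈ 24.094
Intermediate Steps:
E = -37/8 (E = ¼ - (29 + 10)/8 = ¼ - ⅛*39 = ¼ - 39/8 = -37/8 ≈ -4.6250)
g = 163/8 (g = (7 - 1*(-18)) - 37/8 = (7 + 18) - 37/8 = 25 - 37/8 = 163/8 ≈ 20.375)
(m(-8)/(-20))*(76 + g) = (-5/(-20))*(76 + 163/8) = -5*(-1/20)*(771/8) = (¼)*(771/8) = 771/32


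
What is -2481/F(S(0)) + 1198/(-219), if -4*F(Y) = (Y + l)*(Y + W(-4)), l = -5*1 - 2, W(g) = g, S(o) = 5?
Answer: -1087876/219 ≈ -4967.5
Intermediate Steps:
l = -7 (l = -5 - 2 = -7)
F(Y) = -(-7 + Y)*(-4 + Y)/4 (F(Y) = -(Y - 7)*(Y - 4)/4 = -(-7 + Y)*(-4 + Y)/4)
-2481/F(S(0)) + 1198/(-219) = -2481/(-7 - ¼*5² + (11/4)*5) + 1198/(-219) = -2481/(-7 - ¼*25 + 55/4) + 1198*(-1/219) = -2481/(-7 - 25/4 + 55/4) - 1198/219 = -2481/½ - 1198/219 = -2481*2 - 1198/219 = -4962 - 1198/219 = -1087876/219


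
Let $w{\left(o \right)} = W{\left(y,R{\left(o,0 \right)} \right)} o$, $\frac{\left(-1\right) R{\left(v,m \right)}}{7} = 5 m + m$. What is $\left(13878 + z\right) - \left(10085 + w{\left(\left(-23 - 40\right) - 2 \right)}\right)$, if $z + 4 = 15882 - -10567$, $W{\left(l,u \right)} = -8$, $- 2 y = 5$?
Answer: $29718$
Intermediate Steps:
$y = - \frac{5}{2}$ ($y = \left(- \frac{1}{2}\right) 5 = - \frac{5}{2} \approx -2.5$)
$R{\left(v,m \right)} = - 42 m$ ($R{\left(v,m \right)} = - 7 \left(5 m + m\right) = - 7 \cdot 6 m = - 42 m$)
$w{\left(o \right)} = - 8 o$
$z = 26445$ ($z = -4 + \left(15882 - -10567\right) = -4 + \left(15882 + 10567\right) = -4 + 26449 = 26445$)
$\left(13878 + z\right) - \left(10085 + w{\left(\left(-23 - 40\right) - 2 \right)}\right) = \left(13878 + 26445\right) - \left(10085 - 8 \left(\left(-23 - 40\right) - 2\right)\right) = 40323 - \left(10085 - 8 \left(-63 - 2\right)\right) = 40323 - \left(10085 - -520\right) = 40323 - 10605 = 29718$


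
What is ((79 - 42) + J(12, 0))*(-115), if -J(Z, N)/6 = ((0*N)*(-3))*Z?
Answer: -4255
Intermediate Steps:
J(Z, N) = 0 (J(Z, N) = -6*(0*N)*(-3)*Z = -6*0*(-3)*Z = -0*Z = -6*0 = 0)
((79 - 42) + J(12, 0))*(-115) = ((79 - 42) + 0)*(-115) = (37 + 0)*(-115) = 37*(-115) = -4255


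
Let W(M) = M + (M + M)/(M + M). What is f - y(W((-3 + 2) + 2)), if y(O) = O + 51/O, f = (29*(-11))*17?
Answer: -10901/2 ≈ -5450.5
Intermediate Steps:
f = -5423 (f = -319*17 = -5423)
W(M) = 1 + M (W(M) = M + (2*M)/((2*M)) = M + (2*M)*(1/(2*M)) = M + 1 = 1 + M)
f - y(W((-3 + 2) + 2)) = -5423 - ((1 + ((-3 + 2) + 2)) + 51/(1 + ((-3 + 2) + 2))) = -5423 - ((1 + (-1 + 2)) + 51/(1 + (-1 + 2))) = -5423 - ((1 + 1) + 51/(1 + 1)) = -5423 - (2 + 51/2) = -5423 - 1*55/2 = -5423 - 55/2 = -10901/2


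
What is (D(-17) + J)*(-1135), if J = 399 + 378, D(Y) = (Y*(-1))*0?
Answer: -881895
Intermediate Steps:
D(Y) = 0 (D(Y) = -Y*0 = 0)
J = 777
(D(-17) + J)*(-1135) = (0 + 777)*(-1135) = 777*(-1135) = -881895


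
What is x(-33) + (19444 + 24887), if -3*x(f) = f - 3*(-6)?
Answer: 44336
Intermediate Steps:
x(f) = -6 - f/3 (x(f) = -(f - 3*(-6))/3 = -(f + 18)/3 = -(18 + f)/3 = -6 - f/3)
x(-33) + (19444 + 24887) = (-6 - ⅓*(-33)) + (19444 + 24887) = (-6 + 11) + 44331 = 5 + 44331 = 44336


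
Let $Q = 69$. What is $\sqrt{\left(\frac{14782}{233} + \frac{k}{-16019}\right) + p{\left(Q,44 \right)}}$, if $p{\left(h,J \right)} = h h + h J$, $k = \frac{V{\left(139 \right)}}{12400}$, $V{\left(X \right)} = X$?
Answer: $\frac{\sqrt{42093301940554717456881}}{2314104740} \approx 88.659$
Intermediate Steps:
$k = \frac{139}{12400} \approx 0.01121$
$p{\left(h,J \right)} = h^{2} + J h$
$\sqrt{\left(\frac{14782}{233} + \frac{k}{-16019}\right) + p{\left(Q,44 \right)}} = \sqrt{\left(\frac{14782}{233} + \frac{139}{12400 \left(-16019\right)}\right) + 69 \left(44 + 69\right)} = \sqrt{\left(14782 \cdot \frac{1}{233} + \frac{139}{12400} \left(- \frac{1}{16019}\right)\right) + 69 \cdot 113} = \sqrt{\left(\frac{14782}{233} - \frac{139}{198635600}\right) + 7797} = \sqrt{\frac{2936231406813}{46282094800} + 7797} = \sqrt{\frac{363797724562413}{46282094800}} = \frac{\sqrt{42093301940554717456881}}{2314104740}$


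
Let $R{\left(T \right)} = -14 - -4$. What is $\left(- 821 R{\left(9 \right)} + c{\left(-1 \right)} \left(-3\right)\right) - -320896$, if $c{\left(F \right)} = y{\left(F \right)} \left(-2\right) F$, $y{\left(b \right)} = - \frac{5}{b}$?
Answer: $329076$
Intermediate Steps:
$R{\left(T \right)} = -10$ ($R{\left(T \right)} = -14 + 4 = -10$)
$c{\left(F \right)} = 10$ ($c{\left(F \right)} = - \frac{5}{F} \left(-2\right) F = \frac{10}{F} F = 10$)
$\left(- 821 R{\left(9 \right)} + c{\left(-1 \right)} \left(-3\right)\right) - -320896 = \left(\left(-821\right) \left(-10\right) + 10 \left(-3\right)\right) - -320896 = \left(8210 - 30\right) + 320896 = 8180 + 320896 = 329076$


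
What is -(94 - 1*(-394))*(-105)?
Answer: 51240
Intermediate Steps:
-(94 - 1*(-394))*(-105) = -(94 + 394)*(-105) = -1*488*(-105) = -488*(-105) = 51240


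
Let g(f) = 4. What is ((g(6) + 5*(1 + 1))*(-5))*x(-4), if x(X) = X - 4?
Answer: 560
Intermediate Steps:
x(X) = -4 + X
((g(6) + 5*(1 + 1))*(-5))*x(-4) = ((4 + 5*(1 + 1))*(-5))*(-4 - 4) = ((4 + 5*2)*(-5))*(-8) = ((4 + 10)*(-5))*(-8) = (14*(-5))*(-8) = -70*(-8) = 560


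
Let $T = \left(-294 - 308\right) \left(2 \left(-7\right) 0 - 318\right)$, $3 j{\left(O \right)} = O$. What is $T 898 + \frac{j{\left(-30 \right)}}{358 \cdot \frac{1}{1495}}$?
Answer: $\frac{30771798037}{179} \approx 1.7191 \cdot 10^{8}$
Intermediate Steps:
$j{\left(O \right)} = \frac{O}{3}$
$T = 191436$ ($T = - 602 \left(\left(-14\right) 0 - 318\right) = - 602 \left(0 - 318\right) = \left(-602\right) \left(-318\right) = 191436$)
$T 898 + \frac{j{\left(-30 \right)}}{358 \cdot \frac{1}{1495}} = 191436 \cdot 898 + \frac{\frac{1}{3} \left(-30\right)}{358 \cdot \frac{1}{1495}} = 171909528 - \frac{10}{358 \cdot \frac{1}{1495}} = 171909528 - \frac{10}{\frac{358}{1495}} = 171909528 - \frac{7475}{179} = \frac{30771798037}{179}$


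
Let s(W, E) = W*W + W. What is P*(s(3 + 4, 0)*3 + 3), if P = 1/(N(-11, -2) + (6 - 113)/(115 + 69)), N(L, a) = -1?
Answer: -10488/97 ≈ -108.12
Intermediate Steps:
s(W, E) = W + W² (s(W, E) = W² + W = W + W²)
P = -184/291 (P = 1/(-1 + (6 - 113)/(115 + 69)) = 1/(-1 - 107/184) = 1/(-291/184) = -184/291 ≈ -0.63230)
P*(s(3 + 4, 0)*3 + 3) = -184*(((3 + 4)*(1 + (3 + 4)))*3 + 3)/291 = -184*((7*(1 + 7))*3 + 3)/291 = -184*((7*8)*3 + 3)/291 = -184*(56*3 + 3)/291 = -184*(168 + 3)/291 = -184/291*171 = -10488/97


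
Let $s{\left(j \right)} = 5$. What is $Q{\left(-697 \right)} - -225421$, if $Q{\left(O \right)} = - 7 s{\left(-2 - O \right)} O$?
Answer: $249816$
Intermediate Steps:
$Q{\left(O \right)} = - 35 O$ ($Q{\left(O \right)} = \left(-7\right) 5 O = - 35 O$)
$Q{\left(-697 \right)} - -225421 = \left(-35\right) \left(-697\right) - -225421 = 24395 + 225421 = 249816$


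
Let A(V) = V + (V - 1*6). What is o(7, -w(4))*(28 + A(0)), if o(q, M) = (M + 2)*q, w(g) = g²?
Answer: -2156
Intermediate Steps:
A(V) = -6 + 2*V (A(V) = V + (V - 6) = V + (-6 + V) = -6 + 2*V)
o(q, M) = q*(2 + M) (o(q, M) = (2 + M)*q = q*(2 + M))
o(7, -w(4))*(28 + A(0)) = (7*(2 - 1*4²))*(28 + (-6 + 2*0)) = (7*(2 - 1*16))*(28 + (-6 + 0)) = (7*(2 - 16))*(28 - 6) = (7*(-14))*22 = -98*22 = -2156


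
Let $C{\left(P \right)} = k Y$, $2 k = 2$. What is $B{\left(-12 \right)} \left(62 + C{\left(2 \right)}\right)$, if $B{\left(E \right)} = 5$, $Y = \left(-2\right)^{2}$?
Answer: $330$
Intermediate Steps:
$k = 1$ ($k = \frac{1}{2} \cdot 2 = 1$)
$Y = 4$
$C{\left(P \right)} = 4$ ($C{\left(P \right)} = 1 \cdot 4 = 4$)
$B{\left(-12 \right)} \left(62 + C{\left(2 \right)}\right) = 5 \left(62 + 4\right) = 5 \cdot 66 = 330$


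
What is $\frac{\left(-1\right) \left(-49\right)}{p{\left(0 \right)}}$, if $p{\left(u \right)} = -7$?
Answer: $-7$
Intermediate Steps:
$\frac{\left(-1\right) \left(-49\right)}{p{\left(0 \right)}} = \frac{\left(-1\right) \left(-49\right)}{-7} = 49 \left(- \frac{1}{7}\right) = -7$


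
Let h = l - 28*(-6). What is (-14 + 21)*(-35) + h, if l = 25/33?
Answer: -2516/33 ≈ -76.242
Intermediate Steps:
l = 25/33 (l = 25*(1/33) = 25/33 ≈ 0.75758)
h = 5569/33 (h = 25/33 - 28*(-6) = 25/33 + 168 = 5569/33 ≈ 168.76)
(-14 + 21)*(-35) + h = (-14 + 21)*(-35) + 5569/33 = 7*(-35) + 5569/33 = -245 + 5569/33 = -2516/33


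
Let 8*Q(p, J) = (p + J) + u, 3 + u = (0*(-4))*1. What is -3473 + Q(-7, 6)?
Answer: -6947/2 ≈ -3473.5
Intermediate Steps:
u = -3 (u = -3 + (0*(-4))*1 = -3 + 0*1 = -3 + 0 = -3)
Q(p, J) = -3/8 + J/8 + p/8 (Q(p, J) = ((p + J) - 3)/8 = ((J + p) - 3)/8 = (-3 + J + p)/8 = -3/8 + J/8 + p/8)
-3473 + Q(-7, 6) = -3473 + (-3/8 + (1/8)*6 + (1/8)*(-7)) = -3473 + (-3/8 + 3/4 - 7/8) = -3473 - 1/2 = -6947/2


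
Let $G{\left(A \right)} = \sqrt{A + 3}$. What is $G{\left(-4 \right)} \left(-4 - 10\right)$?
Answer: $- 14 i \approx - 14.0 i$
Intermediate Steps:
$G{\left(A \right)} = \sqrt{3 + A}$
$G{\left(-4 \right)} \left(-4 - 10\right) = \sqrt{3 - 4} \left(-4 - 10\right) = \sqrt{-1} \left(-4 - 10\right) = i \left(-14\right) = - 14 i$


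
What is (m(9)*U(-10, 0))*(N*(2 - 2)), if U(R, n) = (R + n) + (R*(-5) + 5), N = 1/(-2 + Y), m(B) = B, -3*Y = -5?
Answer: 0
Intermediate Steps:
Y = 5/3 (Y = -⅓*(-5) = 5/3 ≈ 1.6667)
N = -3 (N = 1/(-2 + 5/3) = 1/(-⅓) = -3)
U(R, n) = 5 + n - 4*R (U(R, n) = (R + n) + (-5*R + 5) = (R + n) + (5 - 5*R) = 5 + n - 4*R)
(m(9)*U(-10, 0))*(N*(2 - 2)) = (9*(5 + 0 - 4*(-10)))*(-3*(2 - 2)) = (9*(5 + 0 + 40))*(-3*0) = (9*45)*0 = 405*0 = 0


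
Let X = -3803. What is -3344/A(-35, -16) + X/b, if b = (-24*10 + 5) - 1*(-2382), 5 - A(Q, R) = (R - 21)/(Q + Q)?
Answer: -503760099/672011 ≈ -749.63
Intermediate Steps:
A(Q, R) = 5 - (-21 + R)/(2*Q) (A(Q, R) = 5 - (R - 21)/(Q + Q) = 5 - (-21 + R)/(2*Q))
b = 2147 (b = (-240 + 5) + 2382 = -235 + 2382 = 2147)
-3344/A(-35, -16) + X/b = -3344*(-70/(21 - 1*(-16) + 10*(-35))) - 3803/2147 = -3344*(-70/(21 + 16 - 350)) - 3803*1/2147 = -3344/((½)*(-1/35)*(-313)) - 3803/2147 = -3344/313/70 - 3803/2147 = -3344*70/313 - 3803/2147 = -234080/313 - 3803/2147 = -503760099/672011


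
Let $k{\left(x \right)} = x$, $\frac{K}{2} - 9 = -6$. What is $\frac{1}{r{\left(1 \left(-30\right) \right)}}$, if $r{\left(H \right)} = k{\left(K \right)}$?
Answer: $\frac{1}{6} \approx 0.16667$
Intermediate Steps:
$K = 6$ ($K = 18 + 2 \left(-6\right) = 18 - 12 = 6$)
$r{\left(H \right)} = 6$
$\frac{1}{r{\left(1 \left(-30\right) \right)}} = \frac{1}{6}$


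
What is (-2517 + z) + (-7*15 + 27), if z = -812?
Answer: -3407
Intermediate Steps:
(-2517 + z) + (-7*15 + 27) = (-2517 - 812) + (-7*15 + 27) = -3329 + (-105 + 27) = -3329 - 78 = -3407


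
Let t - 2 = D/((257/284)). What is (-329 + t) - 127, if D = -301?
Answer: -202162/257 ≈ -786.62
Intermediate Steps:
t = -84970/257 (t = 2 - 301/(257/284) = 2 - 301/(257*(1/284)) = 2 - 301/257/284 = 2 - 301*284/257 = 2 - 85484/257 = -84970/257 ≈ -330.62)
(-329 + t) - 127 = (-329 - 84970/257) - 127 = -169523/257 - 127 = -202162/257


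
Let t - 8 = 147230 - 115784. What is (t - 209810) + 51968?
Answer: -126388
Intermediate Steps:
t = 31454 (t = 8 + (147230 - 115784) = 8 + 31446 = 31454)
(t - 209810) + 51968 = (31454 - 209810) + 51968 = -178356 + 51968 = -126388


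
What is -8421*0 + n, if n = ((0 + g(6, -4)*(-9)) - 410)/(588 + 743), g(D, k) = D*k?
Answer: -194/1331 ≈ -0.14576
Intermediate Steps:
n = -194/1331 (n = ((0 + (6*(-4))*(-9)) - 410)/(588 + 743) = ((0 - 24*(-9)) - 410)/1331 = ((0 + 216) - 410)*(1/1331) = (216 - 410)*(1/1331) = -194*1/1331 = -194/1331 ≈ -0.14576)
-8421*0 + n = -8421*0 - 194/1331 = -401*0 - 194/1331 = 0 - 194/1331 = -194/1331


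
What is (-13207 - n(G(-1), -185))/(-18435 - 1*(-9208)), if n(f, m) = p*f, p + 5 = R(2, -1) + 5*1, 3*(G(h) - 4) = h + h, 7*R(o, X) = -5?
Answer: 277297/193767 ≈ 1.4311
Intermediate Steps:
R(o, X) = -5/7 (R(o, X) = (1/7)*(-5) = -5/7)
G(h) = 4 + 2*h/3 (G(h) = 4 + (h + h)/3 = 4 + (2*h)/3 = 4 + 2*h/3)
p = -5/7 (p = -5 + (-5/7 + 5*1) = -5 + (-5/7 + 5) = -5 + 30/7 = -5/7 ≈ -0.71429)
n(f, m) = -5*f/7
(-13207 - n(G(-1), -185))/(-18435 - 1*(-9208)) = (-13207 - (-5)*(4 + (2/3)*(-1))/7)/(-18435 - 1*(-9208)) = (-13207 - (-5)*(4 - 2/3)/7)/(-18435 + 9208) = (-13207 - (-5)*10/(7*3))/(-9227) = (-13207 - 1*(-50/21))*(-1/9227) = (-13207 + 50/21)*(-1/9227) = -277297/21*(-1/9227) = 277297/193767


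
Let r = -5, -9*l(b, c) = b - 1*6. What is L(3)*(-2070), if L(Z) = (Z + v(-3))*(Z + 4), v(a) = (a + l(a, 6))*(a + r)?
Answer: -275310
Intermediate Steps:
l(b, c) = ⅔ - b/9 (l(b, c) = -(b - 1*6)/9 = -(b - 6)/9 = -(-6 + b)/9 = ⅔ - b/9)
v(a) = (-5 + a)*(⅔ + 8*a/9) (v(a) = (a + (⅔ - a/9))*(a - 5) = (⅔ + 8*a/9)*(-5 + a) = (-5 + a)*(⅔ + 8*a/9))
L(Z) = (4 + Z)*(16 + Z) (L(Z) = (Z + (-10/3 - 34/9*(-3) + (8/9)*(-3)²))*(Z + 4) = (Z + (-10/3 + 34/3 + (8/9)*9))*(4 + Z) = (Z + (-10/3 + 34/3 + 8))*(4 + Z) = (Z + 16)*(4 + Z) = (16 + Z)*(4 + Z) = (4 + Z)*(16 + Z))
L(3)*(-2070) = (64 + 3² + 20*3)*(-2070) = (64 + 9 + 60)*(-2070) = 133*(-2070) = -275310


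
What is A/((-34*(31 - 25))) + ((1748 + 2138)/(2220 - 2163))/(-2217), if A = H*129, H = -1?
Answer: 5169619/8593092 ≈ 0.60160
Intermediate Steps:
A = -129 (A = -1*129 = -129)
A/((-34*(31 - 25))) + ((1748 + 2138)/(2220 - 2163))/(-2217) = -129*(-1/(34*(31 - 25))) + ((1748 + 2138)/(2220 - 2163))/(-2217) = -129/((-34*6)) + (3886/57)*(-1/2217) = -129/(-204) + (3886*(1/57))*(-1/2217) = -129*(-1/204) + (3886/57)*(-1/2217) = 43/68 - 3886/126369 = 5169619/8593092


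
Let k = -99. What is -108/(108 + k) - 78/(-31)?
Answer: -294/31 ≈ -9.4839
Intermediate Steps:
-108/(108 + k) - 78/(-31) = -108/(108 - 99) - 78/(-31) = -108/9 - 78*(-1/31) = -108*1/9 + 78/31 = -12 + 78/31 = -294/31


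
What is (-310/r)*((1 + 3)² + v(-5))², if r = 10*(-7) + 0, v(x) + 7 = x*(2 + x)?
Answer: 17856/7 ≈ 2550.9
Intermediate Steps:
v(x) = -7 + x*(2 + x)
r = -70 (r = -70 + 0 = -70)
(-310/r)*((1 + 3)² + v(-5))² = (-310/(-70))*((1 + 3)² + (-7 + (-5)² + 2*(-5)))² = (-310*(-1/70))*(4² + (-7 + 25 - 10))² = 31*(16 + 8)²/7 = (31/7)*24² = (31/7)*576 = 17856/7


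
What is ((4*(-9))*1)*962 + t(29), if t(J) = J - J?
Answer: -34632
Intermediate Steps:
t(J) = 0
((4*(-9))*1)*962 + t(29) = ((4*(-9))*1)*962 + 0 = -36*1*962 + 0 = -36*962 + 0 = -34632 + 0 = -34632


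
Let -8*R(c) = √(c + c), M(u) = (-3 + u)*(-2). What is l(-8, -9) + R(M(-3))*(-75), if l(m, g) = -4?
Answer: -4 + 75*√6/4 ≈ 41.928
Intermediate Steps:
M(u) = 6 - 2*u
R(c) = -√2*√c/8 (R(c) = -√(c + c)/8 = -√2*√c/8)
l(-8, -9) + R(M(-3))*(-75) = -4 - √2*√(6 - 2*(-3))/8*(-75) = -4 - √2*√(6 + 6)/8*(-75) = -4 - √2*√12/8*(-75) = -4 - √2*2*√3/8*(-75) = -4 - √6/4*(-75) = -4 + 75*√6/4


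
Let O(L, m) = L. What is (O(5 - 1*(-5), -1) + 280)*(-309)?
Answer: -89610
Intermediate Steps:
(O(5 - 1*(-5), -1) + 280)*(-309) = ((5 - 1*(-5)) + 280)*(-309) = ((5 + 5) + 280)*(-309) = (10 + 280)*(-309) = 290*(-309) = -89610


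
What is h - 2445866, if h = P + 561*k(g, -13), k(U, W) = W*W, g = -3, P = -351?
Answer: -2351408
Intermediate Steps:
k(U, W) = W²
h = 94458 (h = -351 + 561*(-13)² = -351 + 561*169 = -351 + 94809 = 94458)
h - 2445866 = 94458 - 2445866 = -2351408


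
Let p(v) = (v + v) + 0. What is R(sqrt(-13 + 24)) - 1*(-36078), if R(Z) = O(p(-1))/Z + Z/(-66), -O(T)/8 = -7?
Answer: 36078 + 335*sqrt(11)/66 ≈ 36095.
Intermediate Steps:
p(v) = 2*v (p(v) = 2*v + 0 = 2*v)
O(T) = 56 (O(T) = -8*(-7) = 56)
R(Z) = 56/Z - Z/66 (R(Z) = 56/Z + Z/(-66) = 56/Z + Z*(-1/66) = 56/Z - Z/66)
R(sqrt(-13 + 24)) - 1*(-36078) = (56/(sqrt(-13 + 24)) - sqrt(-13 + 24)/66) - 1*(-36078) = (56/(sqrt(11)) - sqrt(11)/66) + 36078 = (56*(sqrt(11)/11) - sqrt(11)/66) + 36078 = (56*sqrt(11)/11 - sqrt(11)/66) + 36078 = 335*sqrt(11)/66 + 36078 = 36078 + 335*sqrt(11)/66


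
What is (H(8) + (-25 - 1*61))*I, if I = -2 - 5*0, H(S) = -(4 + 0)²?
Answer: 204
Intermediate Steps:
H(S) = -16 (H(S) = -1*4² = -1*16 = -16)
I = -2 (I = -2 + 0 = -2)
(H(8) + (-25 - 1*61))*I = (-16 + (-25 - 1*61))*(-2) = (-16 + (-25 - 61))*(-2) = (-16 - 86)*(-2) = -102*(-2) = 204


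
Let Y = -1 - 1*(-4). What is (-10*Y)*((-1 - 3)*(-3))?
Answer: -360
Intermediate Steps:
Y = 3 (Y = -1 + 4 = 3)
(-10*Y)*((-1 - 3)*(-3)) = (-10*3)*((-1 - 3)*(-3)) = -(-120)*(-3) = -30*12 = -360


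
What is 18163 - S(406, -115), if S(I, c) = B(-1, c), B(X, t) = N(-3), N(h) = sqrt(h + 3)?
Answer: 18163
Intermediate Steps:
N(h) = sqrt(3 + h)
B(X, t) = 0 (B(X, t) = sqrt(3 - 3) = sqrt(0) = 0)
S(I, c) = 0
18163 - S(406, -115) = 18163 - 1*0 = 18163 + 0 = 18163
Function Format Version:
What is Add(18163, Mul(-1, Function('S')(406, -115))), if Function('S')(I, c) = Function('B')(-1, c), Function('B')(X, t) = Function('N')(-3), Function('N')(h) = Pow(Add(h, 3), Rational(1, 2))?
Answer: 18163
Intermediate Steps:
Function('N')(h) = Pow(Add(3, h), Rational(1, 2))
Function('B')(X, t) = 0 (Function('B')(X, t) = Pow(Add(3, -3), Rational(1, 2)) = Pow(0, Rational(1, 2)) = 0)
Function('S')(I, c) = 0
Add(18163, Mul(-1, Function('S')(406, -115))) = Add(18163, Mul(-1, 0)) = Add(18163, 0) = 18163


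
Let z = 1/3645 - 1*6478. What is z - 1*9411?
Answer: -57915404/3645 ≈ -15889.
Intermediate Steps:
z = -23612309/3645 (z = 1/3645 - 6478 = -23612309/3645 ≈ -6478.0)
z - 1*9411 = -23612309/3645 - 1*9411 = -23612309/3645 - 9411 = -57915404/3645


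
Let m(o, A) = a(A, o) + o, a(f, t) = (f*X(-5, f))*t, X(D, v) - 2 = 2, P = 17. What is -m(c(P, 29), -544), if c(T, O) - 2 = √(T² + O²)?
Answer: 4350 + 2175*√1130 ≈ 77464.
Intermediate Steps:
X(D, v) = 4 (X(D, v) = 2 + 2 = 4)
a(f, t) = 4*f*t (a(f, t) = (f*4)*t = (4*f)*t = 4*f*t)
c(T, O) = 2 + √(O² + T²) (c(T, O) = 2 + √(T² + O²) = 2 + √(O² + T²))
m(o, A) = o + 4*A*o (m(o, A) = 4*A*o + o = o + 4*A*o)
-m(c(P, 29), -544) = -(2 + √(29² + 17²))*(1 + 4*(-544)) = -(2 + √(841 + 289))*(1 - 2176) = -(2 + √1130)*(-2175) = -(-4350 - 2175*√1130) = 4350 + 2175*√1130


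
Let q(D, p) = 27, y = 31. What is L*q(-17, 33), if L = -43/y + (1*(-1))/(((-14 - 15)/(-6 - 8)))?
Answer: -45387/899 ≈ -50.486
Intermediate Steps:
L = -1681/899 (L = -43/31 + (1*(-1))/(((-14 - 15)/(-6 - 8))) = -43*1/31 - 1/((-29/(-14))) = -43/31 - 1/((-29*(-1/14))) = -43/31 - 1/29/14 = -43/31 - 1*14/29 = -43/31 - 14/29 = -1681/899 ≈ -1.8699)
L*q(-17, 33) = -1681/899*27 = -45387/899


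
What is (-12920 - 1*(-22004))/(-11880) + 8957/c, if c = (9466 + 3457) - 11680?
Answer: 720589/111870 ≈ 6.4413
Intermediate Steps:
c = 1243 (c = 12923 - 11680 = 1243)
(-12920 - 1*(-22004))/(-11880) + 8957/c = (-12920 - 1*(-22004))/(-11880) + 8957/1243 = (-12920 + 22004)*(-1/11880) + 8957*(1/1243) = 9084*(-1/11880) + 8957/1243 = -757/990 + 8957/1243 = 720589/111870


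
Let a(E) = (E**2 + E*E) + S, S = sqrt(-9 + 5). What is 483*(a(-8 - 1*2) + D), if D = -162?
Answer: 18354 + 966*I ≈ 18354.0 + 966.0*I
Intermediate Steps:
S = 2*I (S = sqrt(-4) = 2*I ≈ 2.0*I)
a(E) = 2*I + 2*E**2 (a(E) = (E**2 + E*E) + 2*I = (E**2 + E**2) + 2*I = 2*E**2 + 2*I = 2*I + 2*E**2)
483*(a(-8 - 1*2) + D) = 483*((2*I + 2*(-8 - 1*2)**2) - 162) = 483*((2*I + 2*(-8 - 2)**2) - 162) = 483*((2*I + 2*(-10)**2) - 162) = 483*((2*I + 2*100) - 162) = 483*((2*I + 200) - 162) = 483*((200 + 2*I) - 162) = 483*(38 + 2*I) = 18354 + 966*I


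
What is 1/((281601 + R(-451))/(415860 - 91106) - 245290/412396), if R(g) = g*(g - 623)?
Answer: 16740906323/29528264680 ≈ 0.56695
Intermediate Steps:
R(g) = g*(-623 + g)
1/((281601 + R(-451))/(415860 - 91106) - 245290/412396) = 1/((281601 - 451*(-623 - 451))/(415860 - 91106) - 245290/412396) = 1/((281601 - 451*(-1074))/324754 - 245290*1/412396) = 1/((281601 + 484374)*(1/324754) - 122645/206198) = 1/(765975*(1/324754) - 122645/206198) = 1/(765975/324754 - 122645/206198) = 1/(29528264680/16740906323) = 16740906323/29528264680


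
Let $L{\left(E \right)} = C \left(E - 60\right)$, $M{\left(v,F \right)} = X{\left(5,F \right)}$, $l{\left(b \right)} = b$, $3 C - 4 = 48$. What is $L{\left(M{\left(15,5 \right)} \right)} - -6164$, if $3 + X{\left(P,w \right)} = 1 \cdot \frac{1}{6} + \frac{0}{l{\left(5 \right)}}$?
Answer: $\frac{45674}{9} \approx 5074.9$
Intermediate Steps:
$C = \frac{52}{3}$ ($C = \frac{4}{3} + \frac{1}{3} \cdot 48 = \frac{4}{3} + 16 = \frac{52}{3} \approx 17.333$)
$X{\left(P,w \right)} = - \frac{17}{6}$ ($X{\left(P,w \right)} = -3 + \left(1 \cdot \frac{1}{6} + \frac{0}{5}\right) = -3 + \left(1 \cdot \frac{1}{6} + 0 \cdot \frac{1}{5}\right) = -3 + \left(\frac{1}{6} + 0\right) = -3 + \frac{1}{6} = - \frac{17}{6}$)
$M{\left(v,F \right)} = - \frac{17}{6}$
$L{\left(E \right)} = -1040 + \frac{52 E}{3}$ ($L{\left(E \right)} = \frac{52 \left(E - 60\right)}{3} = \frac{52 \left(-60 + E\right)}{3} = -1040 + \frac{52 E}{3}$)
$L{\left(M{\left(15,5 \right)} \right)} - -6164 = \left(-1040 + \frac{52}{3} \left(- \frac{17}{6}\right)\right) - -6164 = \left(-1040 - \frac{442}{9}\right) + 6164 = - \frac{9802}{9} + 6164 = \frac{45674}{9}$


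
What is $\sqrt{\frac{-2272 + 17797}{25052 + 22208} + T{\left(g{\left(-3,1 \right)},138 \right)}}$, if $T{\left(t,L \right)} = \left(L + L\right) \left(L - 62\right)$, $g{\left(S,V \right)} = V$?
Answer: $\frac{\sqrt{468507891291}}{4726} \approx 144.83$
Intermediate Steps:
$T{\left(t,L \right)} = 2 L \left(-62 + L\right)$
$\sqrt{\frac{-2272 + 17797}{25052 + 22208} + T{\left(g{\left(-3,1 \right)},138 \right)}} = \sqrt{\frac{-2272 + 17797}{25052 + 22208} + 2 \cdot 138 \left(-62 + 138\right)} = \sqrt{\frac{15525}{47260} + 2 \cdot 138 \cdot 76} = \sqrt{15525 \cdot \frac{1}{47260} + 20976} = \sqrt{\frac{3105}{9452} + 20976} = \sqrt{\frac{198268257}{9452}} = \frac{\sqrt{468507891291}}{4726}$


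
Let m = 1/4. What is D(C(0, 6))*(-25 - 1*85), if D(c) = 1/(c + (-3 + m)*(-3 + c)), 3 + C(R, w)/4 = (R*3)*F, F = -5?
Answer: -440/117 ≈ -3.7607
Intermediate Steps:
m = ¼ ≈ 0.25000
C(R, w) = -12 - 60*R (C(R, w) = -12 + 4*((R*3)*(-5)) = -12 + 4*((3*R)*(-5)) = -12 + 4*(-15*R) = -12 - 60*R)
D(c) = 1/(33/4 - 7*c/4) (D(c) = 1/(c + (-3 + ¼)*(-3 + c)) = 1/(c - 11*(-3 + c)/4) = 1/(c + (33/4 - 11*c/4)) = 1/(33/4 - 7*c/4))
D(C(0, 6))*(-25 - 1*85) = (4/(33 - 7*(-12 - 60*0)))*(-25 - 1*85) = (4/(33 - 7*(-12 + 0)))*(-25 - 85) = (4/(33 - 7*(-12)))*(-110) = (4/(33 + 84))*(-110) = (4/117)*(-110) = -440/117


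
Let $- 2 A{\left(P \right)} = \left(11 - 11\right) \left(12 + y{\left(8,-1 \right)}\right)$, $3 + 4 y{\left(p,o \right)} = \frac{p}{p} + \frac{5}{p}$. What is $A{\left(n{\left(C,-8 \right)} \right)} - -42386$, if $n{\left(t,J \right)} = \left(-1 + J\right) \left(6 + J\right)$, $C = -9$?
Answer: $42386$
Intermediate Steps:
$y{\left(p,o \right)} = - \frac{1}{2} + \frac{5}{4 p}$ ($y{\left(p,o \right)} = - \frac{3}{4} + \frac{\frac{p}{p} + \frac{5}{p}}{4} = - \frac{3}{4} + \frac{1 + \frac{5}{p}}{4} = - \frac{3}{4} + \left(\frac{1}{4} + \frac{5}{4 p}\right) = - \frac{1}{2} + \frac{5}{4 p}$)
$A{\left(P \right)} = 0$ ($A{\left(P \right)} = - \frac{\left(11 - 11\right) \left(12 + \frac{5 - 16}{4 \cdot 8}\right)}{2} = - \frac{0 \left(12 + \frac{1}{4} \cdot \frac{1}{8} \left(5 - 16\right)\right)}{2} = - \frac{0 \left(12 + \frac{1}{4} \cdot \frac{1}{8} \left(-11\right)\right)}{2} = - \frac{0 \left(12 - \frac{11}{32}\right)}{2} = - \frac{0 \cdot \frac{373}{32}}{2} = \left(- \frac{1}{2}\right) 0 = 0$)
$A{\left(n{\left(C,-8 \right)} \right)} - -42386 = 0 - -42386 = 0 + 42386 = 42386$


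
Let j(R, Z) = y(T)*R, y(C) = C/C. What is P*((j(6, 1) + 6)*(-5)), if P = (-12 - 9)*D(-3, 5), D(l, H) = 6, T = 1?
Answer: 7560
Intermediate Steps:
y(C) = 1
j(R, Z) = R (j(R, Z) = 1*R = R)
P = -126 (P = (-12 - 9)*6 = -21*6 = -126)
P*((j(6, 1) + 6)*(-5)) = -126*(6 + 6)*(-5) = -1512*(-5) = -126*(-60) = 7560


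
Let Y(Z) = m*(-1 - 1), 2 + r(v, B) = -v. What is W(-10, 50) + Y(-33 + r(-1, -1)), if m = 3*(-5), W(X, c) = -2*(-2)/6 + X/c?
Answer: 457/15 ≈ 30.467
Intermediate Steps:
r(v, B) = -2 - v
W(X, c) = ⅔ + X/c (W(X, c) = 4*(⅙) + X/c = ⅔ + X/c)
m = -15
Y(Z) = 30 (Y(Z) = -15*(-1 - 1) = -15*(-2) = 30)
W(-10, 50) + Y(-33 + r(-1, -1)) = (⅔ - 10/50) + 30 = (⅔ - 10*1/50) + 30 = (⅔ - ⅕) + 30 = 7/15 + 30 = 457/15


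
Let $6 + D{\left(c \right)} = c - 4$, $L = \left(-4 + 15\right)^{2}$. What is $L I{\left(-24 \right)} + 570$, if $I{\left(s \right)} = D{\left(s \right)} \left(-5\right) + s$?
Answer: $18236$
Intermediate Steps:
$L = 121$ ($L = 11^{2} = 121$)
$D{\left(c \right)} = -10 + c$ ($D{\left(c \right)} = -6 + \left(c - 4\right) = -6 + \left(-4 + c\right) = -10 + c$)
$I{\left(s \right)} = 50 - 4 s$ ($I{\left(s \right)} = \left(-10 + s\right) \left(-5\right) + s = \left(50 - 5 s\right) + s = 50 - 4 s$)
$L I{\left(-24 \right)} + 570 = 121 \left(50 - -96\right) + 570 = 121 \left(50 + 96\right) + 570 = 121 \cdot 146 + 570 = 17666 + 570 = 18236$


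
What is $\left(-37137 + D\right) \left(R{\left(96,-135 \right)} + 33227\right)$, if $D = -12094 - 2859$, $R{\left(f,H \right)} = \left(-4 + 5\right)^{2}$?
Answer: $-1730846520$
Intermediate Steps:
$R{\left(f,H \right)} = 1$ ($R{\left(f,H \right)} = 1^{2} = 1$)
$D = -14953$
$\left(-37137 + D\right) \left(R{\left(96,-135 \right)} + 33227\right) = \left(-37137 - 14953\right) \left(1 + 33227\right) = \left(-52090\right) 33228 = -1730846520$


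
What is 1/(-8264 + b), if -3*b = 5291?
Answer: -3/30083 ≈ -9.9724e-5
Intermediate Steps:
b = -5291/3 (b = -1/3*5291 = -5291/3 ≈ -1763.7)
1/(-8264 + b) = 1/(-8264 - 5291/3) = 1/(-30083/3) = -3/30083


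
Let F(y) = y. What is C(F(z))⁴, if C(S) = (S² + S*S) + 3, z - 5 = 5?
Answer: 1698181681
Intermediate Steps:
z = 10 (z = 5 + 5 = 10)
C(S) = 3 + 2*S² (C(S) = (S² + S²) + 3 = 2*S² + 3 = 3 + 2*S²)
C(F(z))⁴ = (3 + 2*10²)⁴ = (3 + 2*100)⁴ = (3 + 200)⁴ = 203⁴ = 1698181681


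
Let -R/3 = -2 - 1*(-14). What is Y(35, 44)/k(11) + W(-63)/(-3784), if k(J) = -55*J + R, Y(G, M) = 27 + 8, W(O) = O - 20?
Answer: -79237/2425544 ≈ -0.032668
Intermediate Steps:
W(O) = -20 + O
Y(G, M) = 35
R = -36 (R = -3*(-2 - 1*(-14)) = -3*(-2 + 14) = -3*12 = -36)
k(J) = -36 - 55*J (k(J) = -55*J - 36 = -36 - 55*J)
Y(35, 44)/k(11) + W(-63)/(-3784) = 35/(-36 - 55*11) + (-20 - 63)/(-3784) = 35/(-36 - 605) - 83*(-1/3784) = 35/(-641) + 83/3784 = 35*(-1/641) + 83/3784 = -35/641 + 83/3784 = -79237/2425544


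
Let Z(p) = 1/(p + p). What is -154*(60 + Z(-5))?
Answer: -46123/5 ≈ -9224.6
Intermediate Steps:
Z(p) = 1/(2*p)
-154*(60 + Z(-5)) = -154*(60 + (½)/(-5)) = -154*(60 + (½)*(-⅕)) = -154*(60 - ⅒) = -154*599/10 = -46123/5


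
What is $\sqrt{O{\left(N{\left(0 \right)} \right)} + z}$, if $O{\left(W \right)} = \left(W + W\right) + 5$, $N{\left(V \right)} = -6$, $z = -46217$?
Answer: $12 i \sqrt{321} \approx 215.0 i$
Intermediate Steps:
$O{\left(W \right)} = 5 + 2 W$ ($O{\left(W \right)} = 2 W + 5 = 5 + 2 W$)
$\sqrt{O{\left(N{\left(0 \right)} \right)} + z} = \sqrt{\left(5 + 2 \left(-6\right)\right) - 46217} = \sqrt{\left(5 - 12\right) - 46217} = \sqrt{-7 - 46217} = \sqrt{-46224} = 12 i \sqrt{321}$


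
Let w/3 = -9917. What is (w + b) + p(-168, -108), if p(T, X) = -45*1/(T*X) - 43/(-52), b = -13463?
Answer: -1132530905/26208 ≈ -43213.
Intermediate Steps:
w = -29751 (w = 3*(-9917) = -29751)
p(T, X) = 43/52 - 45/(T*X) (p(T, X) = -45*1/(T*X) - 43*(-1/52) = -45/(T*X) + 43/52 = 43/52 - 45/(T*X))
(w + b) + p(-168, -108) = (-29751 - 13463) + (43/52 - 45/(-168*(-108))) = -43214 + (43/52 - 45*(-1/168)*(-1/108)) = -43214 + (43/52 - 5/2016) = -43214 + 21607/26208 = -1132530905/26208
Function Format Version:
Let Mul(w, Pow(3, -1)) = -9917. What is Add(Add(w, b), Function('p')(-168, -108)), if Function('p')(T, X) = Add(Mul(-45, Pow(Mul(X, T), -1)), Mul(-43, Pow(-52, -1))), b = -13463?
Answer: Rational(-1132530905, 26208) ≈ -43213.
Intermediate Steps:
w = -29751 (w = Mul(3, -9917) = -29751)
Function('p')(T, X) = Add(Rational(43, 52), Mul(-45, Pow(T, -1), Pow(X, -1))) (Function('p')(T, X) = Add(Mul(-45, Pow(Mul(T, X), -1)), Mul(-43, Rational(-1, 52))) = Add(Mul(-45, Mul(Pow(T, -1), Pow(X, -1))), Rational(43, 52)) = Add(Mul(-45, Pow(T, -1), Pow(X, -1)), Rational(43, 52)) = Add(Rational(43, 52), Mul(-45, Pow(T, -1), Pow(X, -1))))
Add(Add(w, b), Function('p')(-168, -108)) = Add(Add(-29751, -13463), Add(Rational(43, 52), Mul(-45, Pow(-168, -1), Pow(-108, -1)))) = Add(-43214, Add(Rational(43, 52), Mul(-45, Rational(-1, 168), Rational(-1, 108)))) = Add(-43214, Add(Rational(43, 52), Rational(-5, 2016))) = Add(-43214, Rational(21607, 26208)) = Rational(-1132530905, 26208)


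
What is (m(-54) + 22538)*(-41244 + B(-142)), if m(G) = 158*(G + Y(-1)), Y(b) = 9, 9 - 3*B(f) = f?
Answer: -1906607668/3 ≈ -6.3554e+8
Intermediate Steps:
B(f) = 3 - f/3
m(G) = 1422 + 158*G (m(G) = 158*(G + 9) = 158*(9 + G) = 1422 + 158*G)
(m(-54) + 22538)*(-41244 + B(-142)) = ((1422 + 158*(-54)) + 22538)*(-41244 + (3 - 1/3*(-142))) = ((1422 - 8532) + 22538)*(-41244 + (3 + 142/3)) = (-7110 + 22538)*(-41244 + 151/3) = 15428*(-123581/3) = -1906607668/3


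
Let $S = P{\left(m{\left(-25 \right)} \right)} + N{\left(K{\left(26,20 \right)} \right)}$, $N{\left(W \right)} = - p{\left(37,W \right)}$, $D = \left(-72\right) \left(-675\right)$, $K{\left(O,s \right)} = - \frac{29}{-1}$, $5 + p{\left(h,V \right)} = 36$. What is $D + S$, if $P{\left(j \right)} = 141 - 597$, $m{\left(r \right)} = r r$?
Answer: $48113$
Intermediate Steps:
$p{\left(h,V \right)} = 31$ ($p{\left(h,V \right)} = -5 + 36 = 31$)
$K{\left(O,s \right)} = 29$ ($K{\left(O,s \right)} = \left(-29\right) \left(-1\right) = 29$)
$m{\left(r \right)} = r^{2}$
$D = 48600$
$N{\left(W \right)} = -31$ ($N{\left(W \right)} = \left(-1\right) 31 = -31$)
$P{\left(j \right)} = -456$ ($P{\left(j \right)} = 141 - 597 = -456$)
$S = -487$ ($S = -456 - 31 = -487$)
$D + S = 48600 - 487 = 48113$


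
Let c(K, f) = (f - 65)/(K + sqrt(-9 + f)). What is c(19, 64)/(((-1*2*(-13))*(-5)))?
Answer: 19/39780 - sqrt(55)/39780 ≈ 0.00029120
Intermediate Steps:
c(K, f) = (-65 + f)/(K + sqrt(-9 + f))
c(19, 64)/(((-1*2*(-13))*(-5))) = ((-65 + 64)/(19 + sqrt(-9 + 64)))/(((-1*2*(-13))*(-5))) = (-1/(19 + sqrt(55)))/((-2*(-13)*(-5))) = (-1/(19 + sqrt(55)))/((26*(-5))) = -1/(19 + sqrt(55))/(-130) = -1/(19 + sqrt(55))*(-1/130) = 1/(130*(19 + sqrt(55)))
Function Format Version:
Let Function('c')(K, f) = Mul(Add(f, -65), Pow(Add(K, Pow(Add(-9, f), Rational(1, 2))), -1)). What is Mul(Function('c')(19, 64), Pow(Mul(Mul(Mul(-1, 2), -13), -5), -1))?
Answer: Add(Rational(19, 39780), Mul(Rational(-1, 39780), Pow(55, Rational(1, 2)))) ≈ 0.00029120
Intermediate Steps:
Function('c')(K, f) = Mul(Pow(Add(K, Pow(Add(-9, f), Rational(1, 2))), -1), Add(-65, f)) (Function('c')(K, f) = Mul(Add(-65, f), Pow(Add(K, Pow(Add(-9, f), Rational(1, 2))), -1)) = Mul(Pow(Add(K, Pow(Add(-9, f), Rational(1, 2))), -1), Add(-65, f)))
Mul(Function('c')(19, 64), Pow(Mul(Mul(Mul(-1, 2), -13), -5), -1)) = Mul(Mul(Pow(Add(19, Pow(Add(-9, 64), Rational(1, 2))), -1), Add(-65, 64)), Pow(Mul(Mul(Mul(-1, 2), -13), -5), -1)) = Mul(Mul(Pow(Add(19, Pow(55, Rational(1, 2))), -1), -1), Pow(Mul(Mul(-2, -13), -5), -1)) = Mul(Mul(-1, Pow(Add(19, Pow(55, Rational(1, 2))), -1)), Pow(Mul(26, -5), -1)) = Mul(Mul(-1, Pow(Add(19, Pow(55, Rational(1, 2))), -1)), Pow(-130, -1)) = Mul(Mul(-1, Pow(Add(19, Pow(55, Rational(1, 2))), -1)), Rational(-1, 130)) = Mul(Rational(1, 130), Pow(Add(19, Pow(55, Rational(1, 2))), -1))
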